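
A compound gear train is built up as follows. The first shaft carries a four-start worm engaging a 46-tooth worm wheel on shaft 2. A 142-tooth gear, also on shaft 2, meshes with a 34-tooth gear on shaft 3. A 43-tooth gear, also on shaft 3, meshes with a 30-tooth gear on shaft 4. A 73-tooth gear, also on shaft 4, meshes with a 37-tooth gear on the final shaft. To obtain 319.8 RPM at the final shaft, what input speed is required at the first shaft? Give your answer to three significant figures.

311 RPM

Overall ratio R = 11.5 × 0.23944 × 0.69767 × 0.50685 = 0.97369.
Required input speed = output speed × R = 319.8 × 0.97369 = 311.39 RPM.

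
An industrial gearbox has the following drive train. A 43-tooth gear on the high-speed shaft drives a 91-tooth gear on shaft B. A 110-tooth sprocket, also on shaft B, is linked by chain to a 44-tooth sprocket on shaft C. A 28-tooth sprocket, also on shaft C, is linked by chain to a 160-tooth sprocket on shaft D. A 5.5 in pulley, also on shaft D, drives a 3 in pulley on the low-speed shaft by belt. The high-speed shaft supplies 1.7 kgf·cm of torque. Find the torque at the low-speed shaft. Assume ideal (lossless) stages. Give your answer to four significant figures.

4.485 kgf·cm

Gear mesh: ratio = 91/43 = 2.1163; torque at shaft B = 1.7 × 2.1163 = 3.5977 kgf·cm.
Chain: ratio = 44/110 = 0.4; torque at shaft C = 3.5977 × 0.4 = 1.4391 kgf·cm.
Chain: ratio = 160/28 = 5.7143; torque at shaft D = 1.4391 × 5.7143 = 8.2233 kgf·cm.
Belt: ratio = 3/5.5 = 0.54545; torque at the low-speed shaft = 8.2233 × 0.54545 = 4.4854 kgf·cm.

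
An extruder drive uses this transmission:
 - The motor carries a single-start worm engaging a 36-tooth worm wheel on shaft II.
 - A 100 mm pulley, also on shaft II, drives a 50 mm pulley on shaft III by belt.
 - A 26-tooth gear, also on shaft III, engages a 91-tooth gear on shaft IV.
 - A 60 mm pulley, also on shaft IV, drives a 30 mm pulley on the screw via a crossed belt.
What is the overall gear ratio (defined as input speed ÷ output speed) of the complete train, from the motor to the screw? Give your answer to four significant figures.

Each stage contributes driven/driver: worm 36/1 = 36, belt 50/100 = 0.5, gear mesh 91/26 = 3.5, belt 30/60 = 0.5.
Overall: 36 × 0.5 × 3.5 × 0.5 = 31.5.

31.50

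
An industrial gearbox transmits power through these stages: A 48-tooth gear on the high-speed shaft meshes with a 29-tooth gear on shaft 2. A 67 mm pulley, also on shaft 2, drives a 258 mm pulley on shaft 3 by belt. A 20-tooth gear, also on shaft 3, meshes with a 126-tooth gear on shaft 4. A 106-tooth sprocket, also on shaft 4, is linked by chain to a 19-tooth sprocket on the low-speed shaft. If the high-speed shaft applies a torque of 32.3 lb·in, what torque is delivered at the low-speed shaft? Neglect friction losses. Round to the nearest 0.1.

84.9 lb·in

Gear mesh: ratio = 29/48 = 0.60417; torque at shaft 2 = 32.3 × 0.60417 = 19.515 lb·in.
Belt: ratio = 258/67 = 3.8507; torque at shaft 3 = 19.515 × 3.8507 = 75.146 lb·in.
Gear mesh: ratio = 126/20 = 6.3; torque at shaft 4 = 75.146 × 6.3 = 473.42 lb·in.
Chain: ratio = 19/106 = 0.17925; torque at the low-speed shaft = 473.42 × 0.17925 = 84.858 lb·in.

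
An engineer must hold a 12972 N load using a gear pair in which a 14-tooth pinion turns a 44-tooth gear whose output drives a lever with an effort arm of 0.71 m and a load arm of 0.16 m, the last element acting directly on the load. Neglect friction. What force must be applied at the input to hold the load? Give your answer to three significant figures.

930 N

Gear pair MA = 44/14 = 3.1429.
Lever MA = effort arm / load arm = 0.71/0.16 = 4.4375.
Combined ideal MA = 3.1429 × 4.4375 = 13.946.
Effort = load / MA = 12972 / 13.946 = 930.13 N.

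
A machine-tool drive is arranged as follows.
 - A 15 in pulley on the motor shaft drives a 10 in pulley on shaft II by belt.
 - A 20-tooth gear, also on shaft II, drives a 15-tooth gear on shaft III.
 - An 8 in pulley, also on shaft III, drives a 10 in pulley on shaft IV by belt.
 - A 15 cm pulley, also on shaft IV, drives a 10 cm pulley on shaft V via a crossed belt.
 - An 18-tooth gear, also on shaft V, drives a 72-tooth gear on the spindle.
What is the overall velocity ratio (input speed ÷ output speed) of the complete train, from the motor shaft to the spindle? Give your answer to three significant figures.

Each stage contributes driven/driver: belt 10/15 = 0.66667, gear mesh 15/20 = 0.75, belt 10/8 = 1.25, belt 10/15 = 0.66667, gear mesh 72/18 = 4.
Overall: 0.66667 × 0.75 × 1.25 × 0.66667 × 4 = 1.6667.

1.67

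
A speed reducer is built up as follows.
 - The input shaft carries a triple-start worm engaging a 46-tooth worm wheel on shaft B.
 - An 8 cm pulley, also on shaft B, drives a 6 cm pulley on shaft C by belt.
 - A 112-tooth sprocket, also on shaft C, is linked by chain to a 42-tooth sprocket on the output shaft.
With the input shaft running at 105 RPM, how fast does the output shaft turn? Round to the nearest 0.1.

the input shaft → shaft B (worm, 46/3): 105 ÷ 15.333 = 6.8478 RPM
shaft B → shaft C (belt, 6/8): 6.8478 ÷ 0.75 = 9.1304 RPM
shaft C → the output shaft (chain, 42/112): 9.1304 ÷ 0.375 = 24.348 RPM

24.3 RPM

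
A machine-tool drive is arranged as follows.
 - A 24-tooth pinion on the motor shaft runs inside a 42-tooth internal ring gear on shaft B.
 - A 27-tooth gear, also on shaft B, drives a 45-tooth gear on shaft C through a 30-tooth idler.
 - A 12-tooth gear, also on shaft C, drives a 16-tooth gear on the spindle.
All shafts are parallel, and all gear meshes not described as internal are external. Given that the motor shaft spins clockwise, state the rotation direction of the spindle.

the motor shaft → shaft B: internal mesh, same direction → CW.
shaft B → shaft C: driver → idler → driven is 2 external meshes, 2 reversals → CW.
shaft C → the spindle: external mesh, 1 reversal → CCW.
3 reversals in total — an odd number — so the spindle turns opposite to the motor shaft.

counterclockwise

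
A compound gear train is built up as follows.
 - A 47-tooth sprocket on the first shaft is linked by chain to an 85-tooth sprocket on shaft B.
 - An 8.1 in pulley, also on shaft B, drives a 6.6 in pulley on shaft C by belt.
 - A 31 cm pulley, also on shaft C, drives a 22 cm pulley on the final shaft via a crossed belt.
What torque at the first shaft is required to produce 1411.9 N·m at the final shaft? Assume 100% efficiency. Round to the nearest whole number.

1350 N·m

Overall ratio R = 1.8085 × 0.81481 × 0.70968 = 1.0458.
Input torque = output torque / R = 1411.9 / 1.0458 = 1350.1 N·m.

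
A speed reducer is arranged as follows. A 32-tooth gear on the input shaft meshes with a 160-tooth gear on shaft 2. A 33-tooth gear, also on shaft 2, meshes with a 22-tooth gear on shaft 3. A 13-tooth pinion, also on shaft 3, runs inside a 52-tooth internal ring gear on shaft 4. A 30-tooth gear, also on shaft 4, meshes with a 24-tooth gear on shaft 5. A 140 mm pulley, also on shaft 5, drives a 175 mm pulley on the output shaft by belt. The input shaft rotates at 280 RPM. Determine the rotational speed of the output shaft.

21 RPM

gear mesh 160/32 = 5 → 280/5 = 56 RPM
gear mesh 22/33 = 0.66667 → 56/0.66667 = 84 RPM
internal gear 52/13 = 4 → 84/4 = 21 RPM
gear mesh 24/30 = 0.8 → 21/0.8 = 26.25 RPM
belt 175/140 = 1.25 → 26.25/1.25 = 21 RPM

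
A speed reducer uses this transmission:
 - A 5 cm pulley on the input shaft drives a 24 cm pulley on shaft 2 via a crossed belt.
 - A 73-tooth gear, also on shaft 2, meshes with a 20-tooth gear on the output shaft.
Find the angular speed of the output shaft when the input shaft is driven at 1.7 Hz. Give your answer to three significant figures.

1.29 Hz

the input shaft → shaft 2 (belt, 24/5): 1.7 ÷ 4.8 = 0.35417 Hz
shaft 2 → the output shaft (gear mesh, 20/73): 0.35417 ÷ 0.27397 = 1.2927 Hz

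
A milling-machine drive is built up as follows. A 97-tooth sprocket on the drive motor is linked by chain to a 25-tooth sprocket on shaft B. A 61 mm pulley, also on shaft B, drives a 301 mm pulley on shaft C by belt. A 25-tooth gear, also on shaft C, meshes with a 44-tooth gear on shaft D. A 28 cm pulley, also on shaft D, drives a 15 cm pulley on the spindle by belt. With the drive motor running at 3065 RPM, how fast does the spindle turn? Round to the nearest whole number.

chain 25/97 = 0.25773 → 3065/0.25773 = 11892 RPM
belt 301/61 = 4.9344 → 11892/4.9344 = 2410 RPM
gear mesh 44/25 = 1.76 → 2410/1.76 = 1369.3 RPM
belt 15/28 = 0.53571 → 1369.3/0.53571 = 2556.1 RPM

2556 RPM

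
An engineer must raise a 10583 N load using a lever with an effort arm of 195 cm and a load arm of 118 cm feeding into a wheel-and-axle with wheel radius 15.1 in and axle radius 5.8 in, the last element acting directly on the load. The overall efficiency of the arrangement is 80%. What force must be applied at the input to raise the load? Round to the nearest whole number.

3075 N

Lever MA = effort arm / load arm = 195/118 = 1.6525.
Wheel-and-axle MA = R/r = 15.1/5.8 = 2.6034.
Combined ideal MA = 1.6525 × 2.6034 = 4.3023.
Actual MA = 4.3023 × 0.80 = 3.4418.
Effort = load / actual MA = 10583 / 3.4418 = 3074.8 N.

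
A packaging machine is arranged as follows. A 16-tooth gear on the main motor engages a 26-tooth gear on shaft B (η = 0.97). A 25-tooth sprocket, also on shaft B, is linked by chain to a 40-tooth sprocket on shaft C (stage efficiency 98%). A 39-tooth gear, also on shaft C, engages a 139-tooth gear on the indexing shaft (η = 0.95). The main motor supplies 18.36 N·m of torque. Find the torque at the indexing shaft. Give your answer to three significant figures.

154 N·m

After the gear mesh (26/16): 18.36 × 1.625 × 0.97 = 28.94 N·m
After the chain (40/25): 28.94 × 1.6 × 0.98 = 45.378 N·m
After the gear mesh (139/39): 45.378 × 3.5641 × 0.95 = 153.64 N·m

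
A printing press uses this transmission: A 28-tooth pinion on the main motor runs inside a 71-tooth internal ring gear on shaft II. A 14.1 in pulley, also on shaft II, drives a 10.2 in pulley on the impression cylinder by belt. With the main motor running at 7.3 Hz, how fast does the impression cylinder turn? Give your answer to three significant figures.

3.98 Hz

the main motor → shaft II (internal gear, 71/28): 7.3 ÷ 2.5357 = 2.8789 Hz
shaft II → the impression cylinder (belt, 10.2/14.1): 2.8789 ÷ 0.7234 = 3.9796 Hz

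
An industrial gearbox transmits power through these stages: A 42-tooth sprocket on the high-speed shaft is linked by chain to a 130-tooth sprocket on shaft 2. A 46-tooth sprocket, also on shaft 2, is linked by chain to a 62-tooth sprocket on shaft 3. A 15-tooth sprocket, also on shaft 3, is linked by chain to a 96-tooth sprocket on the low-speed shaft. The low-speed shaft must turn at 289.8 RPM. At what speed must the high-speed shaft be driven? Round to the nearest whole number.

Overall ratio R = 3.0952 × 1.3478 × 6.4 = 26.7.
Required input speed = output speed × R = 289.8 × 26.7 = 7737.6 RPM.

7738 RPM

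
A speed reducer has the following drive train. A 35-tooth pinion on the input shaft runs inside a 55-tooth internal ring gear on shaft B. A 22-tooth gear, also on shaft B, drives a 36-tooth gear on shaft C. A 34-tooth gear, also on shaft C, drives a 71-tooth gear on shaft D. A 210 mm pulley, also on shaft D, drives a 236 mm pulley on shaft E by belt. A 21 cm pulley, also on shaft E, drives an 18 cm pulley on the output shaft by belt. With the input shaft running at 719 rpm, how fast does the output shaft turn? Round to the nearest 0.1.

the input shaft → shaft B (internal gear, 55/35): 719 ÷ 1.5714 = 457.55 rpm
shaft B → shaft C (gear mesh, 36/22): 457.55 ÷ 1.6364 = 279.61 rpm
shaft C → shaft D (gear mesh, 71/34): 279.61 ÷ 2.0882 = 133.9 rpm
shaft D → shaft E (belt, 236/210): 133.9 ÷ 1.1238 = 119.15 rpm
shaft E → the output shaft (belt, 18/21): 119.15 ÷ 0.85714 = 139 rpm

139.0 rpm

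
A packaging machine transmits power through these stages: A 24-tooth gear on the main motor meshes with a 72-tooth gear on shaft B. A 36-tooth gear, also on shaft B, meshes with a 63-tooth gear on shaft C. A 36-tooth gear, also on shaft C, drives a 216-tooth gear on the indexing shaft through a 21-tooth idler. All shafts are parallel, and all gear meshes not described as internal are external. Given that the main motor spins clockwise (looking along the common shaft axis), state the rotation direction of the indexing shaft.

the main motor → shaft B: external mesh, 1 reversal → CCW.
shaft B → shaft C: external mesh, 1 reversal → CW.
shaft C → the indexing shaft: driver → idler → driven is 2 external meshes, 2 reversals → CW.
4 reversals in total — an even number — so the indexing shaft turns the same way as the main motor.

clockwise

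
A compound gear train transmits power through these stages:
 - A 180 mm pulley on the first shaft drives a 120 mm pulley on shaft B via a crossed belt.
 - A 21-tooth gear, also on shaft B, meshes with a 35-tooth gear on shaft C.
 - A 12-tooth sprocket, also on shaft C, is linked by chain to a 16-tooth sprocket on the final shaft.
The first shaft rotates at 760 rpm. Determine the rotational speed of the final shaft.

513 rpm

the first shaft → shaft B (belt, 120/180): 760 ÷ 0.66667 = 1140 rpm
shaft B → shaft C (gear mesh, 35/21): 1140 ÷ 1.6667 = 684 rpm
shaft C → the final shaft (chain, 16/12): 684 ÷ 1.3333 = 513 rpm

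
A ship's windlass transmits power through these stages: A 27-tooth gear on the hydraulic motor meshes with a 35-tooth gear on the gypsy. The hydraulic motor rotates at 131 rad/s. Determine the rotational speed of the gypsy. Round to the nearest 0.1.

gear mesh 35/27 = 1.2963 → 131/1.2963 = 101.06 rad/s

101.1 rad/s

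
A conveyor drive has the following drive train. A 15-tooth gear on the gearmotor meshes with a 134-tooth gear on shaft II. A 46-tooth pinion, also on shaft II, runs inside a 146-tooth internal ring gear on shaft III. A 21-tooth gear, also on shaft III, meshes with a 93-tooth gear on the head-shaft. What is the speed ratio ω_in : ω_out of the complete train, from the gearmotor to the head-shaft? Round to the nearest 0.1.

125.6

Each stage contributes driven/driver: gear mesh 134/15 = 8.9333, internal gear 146/46 = 3.1739, gear mesh 93/21 = 4.4286.
Overall: 8.9333 × 3.1739 × 4.4286 = 125.57.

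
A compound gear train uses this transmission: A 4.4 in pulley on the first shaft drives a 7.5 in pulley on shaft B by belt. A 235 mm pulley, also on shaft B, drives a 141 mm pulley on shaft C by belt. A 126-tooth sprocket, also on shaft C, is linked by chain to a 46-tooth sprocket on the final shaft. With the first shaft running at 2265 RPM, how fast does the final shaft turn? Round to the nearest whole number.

the first shaft → shaft B (belt, 7.5/4.4): 2265 ÷ 1.7045 = 1328.8 RPM
shaft B → shaft C (belt, 141/235): 1328.8 ÷ 0.6 = 2214.7 RPM
shaft C → the final shaft (chain, 46/126): 2214.7 ÷ 0.36508 = 6066.3 RPM

6066 RPM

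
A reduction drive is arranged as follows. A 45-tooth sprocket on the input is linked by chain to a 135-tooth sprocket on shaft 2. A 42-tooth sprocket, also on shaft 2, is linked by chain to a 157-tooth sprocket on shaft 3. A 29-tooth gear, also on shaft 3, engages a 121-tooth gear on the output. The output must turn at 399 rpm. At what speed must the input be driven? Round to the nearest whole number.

Overall ratio R = 3 × 3.7381 × 4.1724 = 46.791.
Required input speed = output speed × R = 399 × 46.791 = 18669 rpm.

18669 rpm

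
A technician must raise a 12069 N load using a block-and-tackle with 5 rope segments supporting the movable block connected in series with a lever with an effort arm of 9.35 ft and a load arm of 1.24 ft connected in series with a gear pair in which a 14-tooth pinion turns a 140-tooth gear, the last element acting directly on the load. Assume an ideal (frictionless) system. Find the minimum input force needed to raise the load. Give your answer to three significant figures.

32.0 N

Block-and-tackle MA = number of supporting rope parts = 5.
Lever MA = effort arm / load arm = 9.35/1.24 = 7.5403.
Gear pair MA = 140/14 = 10.
Combined ideal MA = 5 × 7.5403 × 10 = 377.02.
Effort = load / MA = 12069 / 377.02 = 32.012 N.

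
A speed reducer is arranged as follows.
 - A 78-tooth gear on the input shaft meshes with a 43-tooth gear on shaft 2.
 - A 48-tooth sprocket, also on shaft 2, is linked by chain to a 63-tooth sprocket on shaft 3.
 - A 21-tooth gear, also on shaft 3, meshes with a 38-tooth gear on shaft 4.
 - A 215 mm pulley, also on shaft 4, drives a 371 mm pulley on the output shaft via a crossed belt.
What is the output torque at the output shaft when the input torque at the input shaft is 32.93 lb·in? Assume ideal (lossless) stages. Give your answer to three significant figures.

74.4 lb·in

gear mesh 43/78 = 0.55128 → τ = 32.93·0.55128 = 18.154 lb·in
chain 63/48 = 1.3125 → τ = 18.154·1.3125 = 23.827 lb·in
gear mesh 38/21 = 1.8095 → τ = 23.827·1.8095 = 43.115 lb·in
belt 371/215 = 1.7256 → τ = 43.115·1.7256 = 74.399 lb·in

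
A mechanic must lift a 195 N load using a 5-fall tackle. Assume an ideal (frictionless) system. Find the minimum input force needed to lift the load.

39 N

Block-and-tackle MA = number of supporting rope parts = 5.
Effort = load / MA = 195 / 5 = 39 N.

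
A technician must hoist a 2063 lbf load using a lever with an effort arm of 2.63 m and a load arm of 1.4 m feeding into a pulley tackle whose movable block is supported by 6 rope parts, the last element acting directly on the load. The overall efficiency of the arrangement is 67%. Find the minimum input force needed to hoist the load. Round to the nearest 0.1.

Lever MA = effort arm / load arm = 2.63/1.4 = 1.8786.
Block-and-tackle MA = number of supporting rope parts = 6.
Combined ideal MA = 1.8786 × 6 = 11.271.
Actual MA = 11.271 × 0.67 = 7.5519.
Effort = load / actual MA = 2063 / 7.5519 = 273.18 lbf.

273.2 lbf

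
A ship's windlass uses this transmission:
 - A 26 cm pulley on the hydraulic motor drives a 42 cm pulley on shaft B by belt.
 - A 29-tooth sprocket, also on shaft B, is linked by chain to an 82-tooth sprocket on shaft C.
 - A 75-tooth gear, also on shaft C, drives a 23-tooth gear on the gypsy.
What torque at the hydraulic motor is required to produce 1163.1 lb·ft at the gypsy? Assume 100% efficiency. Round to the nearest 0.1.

Overall ratio R = 1.6154 × 2.8276 × 0.30667 = 1.4007.
Input torque = output torque / R = 1163.1 / 1.4007 = 830.35 lb·ft.

830.3 lb·ft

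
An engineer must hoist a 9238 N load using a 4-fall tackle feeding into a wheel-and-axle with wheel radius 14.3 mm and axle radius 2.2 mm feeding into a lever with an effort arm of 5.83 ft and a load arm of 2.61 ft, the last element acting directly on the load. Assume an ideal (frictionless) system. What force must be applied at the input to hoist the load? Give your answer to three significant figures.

Block-and-tackle MA = number of supporting rope parts = 4.
Wheel-and-axle MA = R/r = 14.3/2.2 = 6.5.
Lever MA = effort arm / load arm = 5.83/2.61 = 2.2337.
Combined ideal MA = 4 × 6.5 × 2.2337 = 58.077.
Effort = load / MA = 9238 / 58.077 = 159.07 N.

159 N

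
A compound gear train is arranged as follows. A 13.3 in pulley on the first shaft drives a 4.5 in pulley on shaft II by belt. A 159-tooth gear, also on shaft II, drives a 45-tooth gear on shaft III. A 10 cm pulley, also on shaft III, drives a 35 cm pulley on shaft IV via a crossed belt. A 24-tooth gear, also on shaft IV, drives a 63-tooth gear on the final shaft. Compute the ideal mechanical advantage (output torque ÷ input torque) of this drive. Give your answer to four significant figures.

Each stage contributes driven/driver: belt 4.5/13.3 = 0.33835, gear mesh 45/159 = 0.28302, belt 35/10 = 3.5, gear mesh 63/24 = 2.625.
Overall: 0.33835 × 0.28302 × 3.5 × 2.625 = 0.87978.

0.8798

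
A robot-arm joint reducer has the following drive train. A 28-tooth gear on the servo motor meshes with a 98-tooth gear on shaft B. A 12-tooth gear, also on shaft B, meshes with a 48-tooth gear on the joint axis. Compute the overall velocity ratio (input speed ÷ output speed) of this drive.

14

Each stage contributes driven/driver: gear mesh 98/28 = 3.5, gear mesh 48/12 = 4.
Overall: 3.5 × 4 = 14.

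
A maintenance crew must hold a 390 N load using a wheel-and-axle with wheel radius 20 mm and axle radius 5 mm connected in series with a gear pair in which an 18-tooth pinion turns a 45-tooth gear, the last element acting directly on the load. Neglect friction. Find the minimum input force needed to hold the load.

39 N

Wheel-and-axle MA = R/r = 20/5 = 4.
Gear pair MA = 45/18 = 2.5.
Combined ideal MA = 4 × 2.5 = 10.
Effort = load / MA = 390 / 10 = 39 N.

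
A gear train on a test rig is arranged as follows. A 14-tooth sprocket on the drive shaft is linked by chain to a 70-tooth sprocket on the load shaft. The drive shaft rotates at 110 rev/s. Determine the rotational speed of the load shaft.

Chain: ratio = 70/14 = 5, so the load shaft turns at 110 / 5 = 22 rev/s.

22 rev/s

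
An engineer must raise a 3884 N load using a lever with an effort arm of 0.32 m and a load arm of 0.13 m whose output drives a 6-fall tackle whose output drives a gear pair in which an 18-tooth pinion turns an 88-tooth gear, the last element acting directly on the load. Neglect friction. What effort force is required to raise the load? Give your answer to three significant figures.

Lever MA = effort arm / load arm = 0.32/0.13 = 2.4615.
Block-and-tackle MA = number of supporting rope parts = 6.
Gear pair MA = 88/18 = 4.8889.
Combined ideal MA = 2.4615 × 6 × 4.8889 = 72.205.
Effort = load / MA = 3884 / 72.205 = 53.791 N.

53.8 N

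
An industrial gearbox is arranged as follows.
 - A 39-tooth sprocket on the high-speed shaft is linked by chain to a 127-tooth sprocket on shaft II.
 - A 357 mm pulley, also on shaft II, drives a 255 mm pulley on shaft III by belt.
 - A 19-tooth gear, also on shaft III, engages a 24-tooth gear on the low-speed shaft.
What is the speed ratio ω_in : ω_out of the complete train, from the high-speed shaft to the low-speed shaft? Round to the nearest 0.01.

2.94

Each stage contributes driven/driver: chain 127/39 = 3.2564, belt 255/357 = 0.71429, gear mesh 24/19 = 1.2632.
Overall: 3.2564 × 0.71429 × 1.2632 = 2.9381.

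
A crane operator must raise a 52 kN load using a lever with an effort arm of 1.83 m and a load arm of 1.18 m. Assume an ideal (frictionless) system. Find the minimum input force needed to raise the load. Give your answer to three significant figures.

33.5 kN

Lever MA = effort arm / load arm = 1.83/1.18 = 1.5508.
Effort = load / MA = 52 / 1.5508 = 33.53 kN.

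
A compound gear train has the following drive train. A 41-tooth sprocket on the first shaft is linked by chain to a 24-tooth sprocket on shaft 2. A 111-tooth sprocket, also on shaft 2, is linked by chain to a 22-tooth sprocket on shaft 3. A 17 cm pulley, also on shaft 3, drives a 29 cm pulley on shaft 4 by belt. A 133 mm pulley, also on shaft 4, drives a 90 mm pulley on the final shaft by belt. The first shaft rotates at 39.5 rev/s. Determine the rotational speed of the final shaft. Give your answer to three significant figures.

chain 24/41 = 0.58537 → 39.5/0.58537 = 67.479 rev/s
chain 22/111 = 0.1982 → 67.479/0.1982 = 340.46 rev/s
belt 29/17 = 1.7059 → 340.46/1.7059 = 199.58 rev/s
belt 90/133 = 0.67669 → 199.58/0.67669 = 294.94 rev/s

295 rev/s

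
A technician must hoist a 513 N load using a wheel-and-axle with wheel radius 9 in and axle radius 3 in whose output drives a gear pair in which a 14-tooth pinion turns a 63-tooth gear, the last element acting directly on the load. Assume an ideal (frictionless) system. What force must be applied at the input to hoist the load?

38 N

Wheel-and-axle MA = R/r = 9/3 = 3.
Gear pair MA = 63/14 = 4.5.
Combined ideal MA = 3 × 4.5 = 13.5.
Effort = load / MA = 513 / 13.5 = 38 N.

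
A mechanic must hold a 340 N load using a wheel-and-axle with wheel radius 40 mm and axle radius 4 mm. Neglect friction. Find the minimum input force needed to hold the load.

Wheel-and-axle MA = R/r = 40/4 = 10.
Effort = load / MA = 340 / 10 = 34 N.

34 N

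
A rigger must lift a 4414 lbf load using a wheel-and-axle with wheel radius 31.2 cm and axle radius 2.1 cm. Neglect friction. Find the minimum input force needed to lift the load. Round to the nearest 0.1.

Wheel-and-axle MA = R/r = 31.2/2.1 = 14.857.
Effort = load / MA = 4414 / 14.857 = 297.1 lbf.

297.1 lbf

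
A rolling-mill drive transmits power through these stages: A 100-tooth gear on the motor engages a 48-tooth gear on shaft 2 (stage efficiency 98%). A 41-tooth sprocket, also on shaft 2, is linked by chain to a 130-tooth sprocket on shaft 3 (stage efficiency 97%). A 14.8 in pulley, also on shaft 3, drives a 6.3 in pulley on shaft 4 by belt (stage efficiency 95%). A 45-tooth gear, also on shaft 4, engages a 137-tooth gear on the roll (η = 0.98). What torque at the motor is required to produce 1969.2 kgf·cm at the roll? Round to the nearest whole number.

Overall ratio R = 0.48 × 3.1707 × 0.42568 × 3.0444 = 1.9724; overall efficiency η = 0.98 × 0.97 × 0.95 × 0.98 = 0.8850.
Input torque = output torque / (R × η) = 1969.2 / (1.9724 × 0.8850) = 1128.1 kgf·cm.

1128 kgf·cm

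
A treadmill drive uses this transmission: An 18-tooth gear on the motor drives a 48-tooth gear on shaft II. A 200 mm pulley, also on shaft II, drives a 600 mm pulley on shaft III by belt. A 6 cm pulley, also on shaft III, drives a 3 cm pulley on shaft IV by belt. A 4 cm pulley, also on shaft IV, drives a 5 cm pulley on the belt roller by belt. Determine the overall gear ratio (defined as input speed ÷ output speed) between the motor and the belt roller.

5

Each stage contributes driven/driver: gear mesh 48/18 = 2.6667, belt 600/200 = 3, belt 3/6 = 0.5, belt 5/4 = 1.25.
Overall: 2.6667 × 3 × 0.5 × 1.25 = 5.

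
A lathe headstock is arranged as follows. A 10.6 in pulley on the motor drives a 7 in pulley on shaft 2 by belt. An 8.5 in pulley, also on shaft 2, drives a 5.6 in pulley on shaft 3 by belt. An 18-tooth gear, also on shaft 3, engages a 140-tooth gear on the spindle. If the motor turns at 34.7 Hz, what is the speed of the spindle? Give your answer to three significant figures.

Belt: ratio = 7/10.6 = 0.66038, so shaft 2 turns at 34.7 / 0.66038 = 52.546 Hz.
Belt: ratio = 5.6/8.5 = 0.65882, so shaft 3 turns at 52.546 / 0.65882 = 79.757 Hz.
Gear mesh: ratio = 140/18 = 7.7778, so the spindle turns at 79.757 / 7.7778 = 10.254 Hz.

10.3 Hz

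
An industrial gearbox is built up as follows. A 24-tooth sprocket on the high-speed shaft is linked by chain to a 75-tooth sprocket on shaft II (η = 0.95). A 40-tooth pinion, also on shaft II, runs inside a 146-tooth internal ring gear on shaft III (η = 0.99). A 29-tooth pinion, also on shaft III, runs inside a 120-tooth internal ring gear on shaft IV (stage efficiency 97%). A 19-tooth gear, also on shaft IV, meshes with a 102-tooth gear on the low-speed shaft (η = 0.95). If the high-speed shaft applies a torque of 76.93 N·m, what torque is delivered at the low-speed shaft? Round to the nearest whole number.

After the chain (75/24): 76.93 × 3.125 × 0.95 = 228.39 N·m
After the internal gear (146/40): 228.39 × 3.65 × 0.99 = 825.27 N·m
After the internal gear (120/29): 825.27 × 4.1379 × 0.97 = 3312.5 N·m
After the gear mesh (102/19): 3312.5 × 5.3684 × 0.95 = 16894 N·m

16894 N·m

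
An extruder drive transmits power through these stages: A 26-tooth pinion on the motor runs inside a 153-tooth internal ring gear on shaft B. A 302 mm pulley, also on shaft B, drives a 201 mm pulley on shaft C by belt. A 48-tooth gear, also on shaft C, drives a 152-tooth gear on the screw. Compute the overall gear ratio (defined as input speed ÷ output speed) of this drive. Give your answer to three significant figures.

12.4

Each stage contributes driven/driver: internal gear 153/26 = 5.8846, belt 201/302 = 0.66556, gear mesh 152/48 = 3.1667.
Overall: 5.8846 × 0.66556 × 3.1667 = 12.403.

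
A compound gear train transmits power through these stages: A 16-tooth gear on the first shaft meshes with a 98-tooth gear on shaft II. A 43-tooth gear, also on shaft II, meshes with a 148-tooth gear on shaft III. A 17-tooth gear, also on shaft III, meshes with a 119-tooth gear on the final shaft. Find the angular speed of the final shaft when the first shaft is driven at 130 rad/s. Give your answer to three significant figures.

0.881 rad/s

gear mesh 98/16 = 6.125 → 130/6.125 = 21.224 rad/s
gear mesh 148/43 = 3.4419 → 21.224/3.4419 = 6.1666 rad/s
gear mesh 119/17 = 7 → 6.1666/7 = 0.88094 rad/s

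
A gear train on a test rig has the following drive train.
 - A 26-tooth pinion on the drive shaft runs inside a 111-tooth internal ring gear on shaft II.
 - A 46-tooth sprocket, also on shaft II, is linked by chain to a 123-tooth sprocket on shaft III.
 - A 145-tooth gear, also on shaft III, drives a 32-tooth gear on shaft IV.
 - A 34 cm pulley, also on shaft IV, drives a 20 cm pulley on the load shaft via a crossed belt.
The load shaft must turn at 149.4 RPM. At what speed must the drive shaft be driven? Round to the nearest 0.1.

Overall ratio R = 4.2692 × 2.6739 × 0.22069 × 0.58824 = 1.4819.
Required input speed = output speed × R = 149.4 × 1.4819 = 221.4 RPM.

221.4 RPM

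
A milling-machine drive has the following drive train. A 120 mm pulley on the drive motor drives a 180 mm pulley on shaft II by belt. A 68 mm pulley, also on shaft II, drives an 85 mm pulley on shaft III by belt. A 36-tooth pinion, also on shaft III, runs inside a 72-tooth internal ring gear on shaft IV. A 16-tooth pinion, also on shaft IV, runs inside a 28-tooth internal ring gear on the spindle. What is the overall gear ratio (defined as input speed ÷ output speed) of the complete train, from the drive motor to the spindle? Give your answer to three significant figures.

Each stage contributes driven/driver: belt 180/120 = 1.5, belt 85/68 = 1.25, internal gear 72/36 = 2, internal gear 28/16 = 1.75.
Overall: 1.5 × 1.25 × 2 × 1.75 = 6.5625.

6.56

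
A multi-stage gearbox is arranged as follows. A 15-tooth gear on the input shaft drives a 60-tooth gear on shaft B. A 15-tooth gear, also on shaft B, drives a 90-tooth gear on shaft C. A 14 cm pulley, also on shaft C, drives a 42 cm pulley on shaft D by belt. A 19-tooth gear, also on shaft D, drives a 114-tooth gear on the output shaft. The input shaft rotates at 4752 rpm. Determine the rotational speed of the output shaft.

11 rpm

gear mesh 60/15 = 4 → 4752/4 = 1188 rpm
gear mesh 90/15 = 6 → 1188/6 = 198 rpm
belt 42/14 = 3 → 198/3 = 66 rpm
gear mesh 114/19 = 6 → 66/6 = 11 rpm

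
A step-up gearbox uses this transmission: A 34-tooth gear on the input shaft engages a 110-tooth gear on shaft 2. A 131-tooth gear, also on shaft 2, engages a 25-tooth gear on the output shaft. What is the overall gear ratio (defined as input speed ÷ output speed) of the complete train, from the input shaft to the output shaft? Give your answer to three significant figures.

Each stage contributes driven/driver: gear mesh 110/34 = 3.2353, gear mesh 25/131 = 0.19084.
Overall: 3.2353 × 0.19084 = 0.61742.

0.617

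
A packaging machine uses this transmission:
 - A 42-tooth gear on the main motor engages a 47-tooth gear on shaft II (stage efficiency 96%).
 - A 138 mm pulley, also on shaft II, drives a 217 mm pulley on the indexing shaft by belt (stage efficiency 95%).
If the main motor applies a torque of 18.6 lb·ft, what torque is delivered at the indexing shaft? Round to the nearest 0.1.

29.8 lb·ft

After the gear mesh (47/42): 18.6 × 1.119 × 0.96 = 19.982 lb·ft
After the belt (217/138): 19.982 × 1.5725 × 0.95 = 29.849 lb·ft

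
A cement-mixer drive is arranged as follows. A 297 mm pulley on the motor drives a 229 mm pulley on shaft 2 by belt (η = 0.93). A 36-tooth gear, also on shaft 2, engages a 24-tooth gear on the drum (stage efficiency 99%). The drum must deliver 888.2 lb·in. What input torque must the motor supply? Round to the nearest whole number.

Overall ratio R = 0.77104 × 0.66667 = 0.51403; overall efficiency η = 0.93 × 0.99 = 0.9207.
Input torque = output torque / (R × η) = 888.2 / (0.51403 × 0.9207) = 1876.7 lb·in.

1877 lb·in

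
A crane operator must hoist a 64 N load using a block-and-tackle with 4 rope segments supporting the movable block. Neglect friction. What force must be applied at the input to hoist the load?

Block-and-tackle MA = number of supporting rope parts = 4.
Effort = load / MA = 64 / 4 = 16 N.

16 N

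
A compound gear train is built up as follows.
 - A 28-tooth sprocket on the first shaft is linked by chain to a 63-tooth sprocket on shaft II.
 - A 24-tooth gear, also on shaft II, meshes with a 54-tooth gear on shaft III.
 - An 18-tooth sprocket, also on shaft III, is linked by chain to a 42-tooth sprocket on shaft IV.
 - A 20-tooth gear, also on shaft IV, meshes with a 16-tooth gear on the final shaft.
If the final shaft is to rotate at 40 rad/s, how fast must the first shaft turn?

378 rad/s

Overall ratio R = 2.25 × 2.25 × 2.3333 × 0.8 = 9.45.
Required input speed = output speed × R = 40 × 9.45 = 378 rad/s.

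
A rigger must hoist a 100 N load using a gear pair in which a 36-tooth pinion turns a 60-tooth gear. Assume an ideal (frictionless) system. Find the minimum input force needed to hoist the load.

Gear pair MA = 60/36 = 1.6667.
Effort = load / MA = 100 / 1.6667 = 60 N.

60 N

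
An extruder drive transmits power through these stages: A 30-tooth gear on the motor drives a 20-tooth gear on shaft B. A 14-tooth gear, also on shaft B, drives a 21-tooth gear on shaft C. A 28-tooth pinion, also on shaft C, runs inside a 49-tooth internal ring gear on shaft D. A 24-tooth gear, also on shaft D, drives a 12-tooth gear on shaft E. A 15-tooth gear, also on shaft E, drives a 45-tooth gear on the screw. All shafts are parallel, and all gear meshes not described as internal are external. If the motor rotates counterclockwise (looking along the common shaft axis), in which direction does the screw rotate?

counterclockwise

the motor → shaft B: external mesh, 1 reversal → CW.
shaft B → shaft C: external mesh, 1 reversal → CCW.
shaft C → shaft D: internal mesh, same direction → CCW.
shaft D → shaft E: external mesh, 1 reversal → CW.
shaft E → the screw: external mesh, 1 reversal → CCW.
4 reversals in total — an even number — so the screw turns the same way as the motor.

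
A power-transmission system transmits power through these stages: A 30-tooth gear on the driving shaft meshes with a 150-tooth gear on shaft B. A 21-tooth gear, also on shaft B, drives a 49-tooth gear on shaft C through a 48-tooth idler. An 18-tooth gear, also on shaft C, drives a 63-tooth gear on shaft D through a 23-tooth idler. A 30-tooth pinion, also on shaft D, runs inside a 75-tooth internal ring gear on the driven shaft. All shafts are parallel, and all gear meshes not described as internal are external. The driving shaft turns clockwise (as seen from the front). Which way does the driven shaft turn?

counterclockwise

the driving shaft → shaft B: external mesh, 1 reversal → CCW.
shaft B → shaft C: driver → idler → driven is 2 external meshes, 2 reversals → CCW.
shaft C → shaft D: driver → idler → driven is 2 external meshes, 2 reversals → CCW.
shaft D → the driven shaft: internal mesh, same direction → CCW.
5 reversals in total — an odd number — so the driven shaft turns opposite to the driving shaft.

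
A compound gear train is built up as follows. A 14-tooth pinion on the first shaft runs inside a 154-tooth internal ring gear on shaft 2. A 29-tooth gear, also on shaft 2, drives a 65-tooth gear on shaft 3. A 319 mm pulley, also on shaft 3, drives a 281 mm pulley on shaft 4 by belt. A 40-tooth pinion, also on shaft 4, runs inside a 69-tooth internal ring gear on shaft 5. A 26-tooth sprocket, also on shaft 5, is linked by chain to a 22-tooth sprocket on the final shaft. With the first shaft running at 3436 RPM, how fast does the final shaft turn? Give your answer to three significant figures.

108 RPM

internal gear 154/14 = 11 → 3436/11 = 312.36 RPM
gear mesh 65/29 = 2.2414 → 312.36/2.2414 = 139.36 RPM
belt 281/319 = 0.88088 → 139.36/0.88088 = 158.21 RPM
internal gear 69/40 = 1.725 → 158.21/1.725 = 91.715 RPM
chain 22/26 = 0.84615 → 91.715/0.84615 = 108.39 RPM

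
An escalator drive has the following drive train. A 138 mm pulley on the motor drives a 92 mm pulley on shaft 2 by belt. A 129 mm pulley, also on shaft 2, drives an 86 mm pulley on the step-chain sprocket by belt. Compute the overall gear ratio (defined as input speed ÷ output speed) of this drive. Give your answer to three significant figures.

Each stage contributes driven/driver: belt 92/138 = 0.66667, belt 86/129 = 0.66667.
Overall: 0.66667 × 0.66667 = 0.44444.

0.444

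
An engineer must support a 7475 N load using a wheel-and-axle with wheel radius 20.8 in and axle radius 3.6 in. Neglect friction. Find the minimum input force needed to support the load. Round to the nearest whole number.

Wheel-and-axle MA = R/r = 20.8/3.6 = 5.7778.
Effort = load / MA = 7475 / 5.7778 = 1293.8 N.

1294 N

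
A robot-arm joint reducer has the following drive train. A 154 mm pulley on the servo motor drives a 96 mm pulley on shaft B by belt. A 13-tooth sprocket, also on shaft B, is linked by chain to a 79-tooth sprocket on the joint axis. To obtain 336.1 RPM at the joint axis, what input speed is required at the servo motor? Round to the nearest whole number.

1273 RPM

Overall ratio R = 0.62338 × 6.0769 = 3.7882.
Required input speed = output speed × R = 336.1 × 3.7882 = 1273.2 RPM.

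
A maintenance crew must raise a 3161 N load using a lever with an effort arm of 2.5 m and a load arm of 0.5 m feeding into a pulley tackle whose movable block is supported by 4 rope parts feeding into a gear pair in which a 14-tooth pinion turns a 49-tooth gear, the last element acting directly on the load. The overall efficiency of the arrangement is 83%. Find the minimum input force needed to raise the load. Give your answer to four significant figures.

Lever MA = effort arm / load arm = 2.5/0.5 = 5.
Block-and-tackle MA = number of supporting rope parts = 4.
Gear pair MA = 49/14 = 3.5.
Combined ideal MA = 5 × 4 × 3.5 = 70.
Actual MA = 70 × 0.83 = 58.1.
Effort = load / actual MA = 3161 / 58.1 = 54.406 N.

54.41 N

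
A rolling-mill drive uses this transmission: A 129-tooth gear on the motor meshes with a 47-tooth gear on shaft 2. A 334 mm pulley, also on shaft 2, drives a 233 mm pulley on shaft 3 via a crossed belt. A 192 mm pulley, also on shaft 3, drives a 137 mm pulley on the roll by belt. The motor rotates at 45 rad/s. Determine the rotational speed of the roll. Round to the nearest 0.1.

248.1 rad/s

gear mesh 47/129 = 0.36434 → 45/0.36434 = 123.51 rad/s
belt 233/334 = 0.6976 → 123.51/0.6976 = 177.05 rad/s
belt 137/192 = 0.71354 → 177.05/0.71354 = 248.13 rad/s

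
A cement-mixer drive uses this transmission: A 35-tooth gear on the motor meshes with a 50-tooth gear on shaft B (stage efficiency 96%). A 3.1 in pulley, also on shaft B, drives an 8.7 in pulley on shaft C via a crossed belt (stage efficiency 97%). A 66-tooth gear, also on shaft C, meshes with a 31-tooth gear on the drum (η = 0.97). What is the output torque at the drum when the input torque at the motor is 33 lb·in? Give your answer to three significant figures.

gear mesh 50/35 = 1.4286 → τ = 33·1.4286·0.96 = 45.257 lb·in
belt 8.7/3.1 = 2.8065 → τ = 45.257·2.8065·0.97 = 123.2 lb·in
gear mesh 31/66 = 0.4697 → τ = 123.2·0.4697·0.97 = 56.131 lb·in

56.1 lb·in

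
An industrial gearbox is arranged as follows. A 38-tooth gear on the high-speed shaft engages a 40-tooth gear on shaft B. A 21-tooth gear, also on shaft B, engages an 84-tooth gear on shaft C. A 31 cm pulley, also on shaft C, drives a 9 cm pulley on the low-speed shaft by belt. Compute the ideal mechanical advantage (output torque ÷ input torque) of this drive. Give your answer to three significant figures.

1.22

Each stage contributes driven/driver: gear mesh 40/38 = 1.0526, gear mesh 84/21 = 4, belt 9/31 = 0.29032.
Overall: 1.0526 × 4 × 0.29032 = 1.2224.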